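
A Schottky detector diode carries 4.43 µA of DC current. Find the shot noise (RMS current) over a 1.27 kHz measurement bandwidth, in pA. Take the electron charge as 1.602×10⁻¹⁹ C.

42.5 pA

I_n = √(2qI·B)
2qI·B = 2 × 1.602×10⁻¹⁹ × 4.43×10⁻⁶ × 1.27×10³ = 1.80×10⁻²¹ A²
I_n = √(1.80×10⁻²¹) = 4.25×10⁻¹¹ A = 42.5 pA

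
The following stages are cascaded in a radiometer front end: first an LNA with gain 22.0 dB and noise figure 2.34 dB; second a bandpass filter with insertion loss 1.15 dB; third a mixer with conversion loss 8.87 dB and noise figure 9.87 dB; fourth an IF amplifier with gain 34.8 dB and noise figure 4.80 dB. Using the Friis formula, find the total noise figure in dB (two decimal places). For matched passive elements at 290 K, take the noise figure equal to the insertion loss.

Convert to linear (a loss of L dB is a gain of −L dB): F_i = 10^(NF_i/10), G_i = 10^(G_i,dB/10)
  Stage 1: F_1 = 10^(2.34/10) = 1.714, G_1 = 10^(22.0/10) = 158.5
  Stage 2: F_2 = 10^(1.15/10) = 1.303, G_2 = 10^(−1.15/10) = 0.7674
  Stage 3: F_3 = 10^(9.87/10) = 9.705, G_3 = 10^(−8.87/10) = 0.1297
  Stage 4: F_4 = 10^(4.80/10) = 3.020, G_4 = 10^(34.8/10) = 3020
Friis cascade:
  F = 1.714 + (1.303 − 1)/158.5 + (9.705 − 1)/121.6 + (3.020 − 1)/15.78 = 1.915
NF = 10 log₁₀(1.915) = 2.82 dB

2.82 dB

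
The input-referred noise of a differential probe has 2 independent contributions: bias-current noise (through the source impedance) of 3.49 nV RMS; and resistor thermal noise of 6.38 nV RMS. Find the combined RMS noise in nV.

Uncorrelated sources add in power (mean-square): V_tot = √(ΣV_i²)
V_tot = √[(3.49×10⁻⁹)² + (6.38×10⁻⁹)²] = 7.27×10⁻⁹ V = 7.27 nV

7.27 nV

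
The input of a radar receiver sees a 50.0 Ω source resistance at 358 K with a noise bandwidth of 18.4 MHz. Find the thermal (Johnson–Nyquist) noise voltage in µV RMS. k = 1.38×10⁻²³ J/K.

4.26 µV

V_n = √(4kTRB)
4kTRB = 4 × 1.38×10⁻²³ × 358 × 5.00×10¹ × 1.84×10⁷ = 1.82×10⁻¹¹ V²
V_n = √(1.82×10⁻¹¹) = 4.26×10⁻⁶ V = 4.26 µV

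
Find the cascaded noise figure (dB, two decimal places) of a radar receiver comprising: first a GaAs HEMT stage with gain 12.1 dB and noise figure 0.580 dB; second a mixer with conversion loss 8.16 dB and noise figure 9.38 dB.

2.08 dB

Convert to linear (a loss of L dB is a gain of −L dB): F_i = 10^(NF_i/10), G_i = 10^(G_i,dB/10)
  Stage 1: F_1 = 10^(0.580/10) = 1.143, G_1 = 10^(12.1/10) = 16.22
  Stage 2: F_2 = 10^(9.38/10) = 8.670, G_2 = 10^(−8.16/10) = 0.1528
Friis cascade:
  F = 1.143 + (8.670 − 1)/16.22 = 1.616
NF = 10 log₁₀(1.616) = 2.08 dB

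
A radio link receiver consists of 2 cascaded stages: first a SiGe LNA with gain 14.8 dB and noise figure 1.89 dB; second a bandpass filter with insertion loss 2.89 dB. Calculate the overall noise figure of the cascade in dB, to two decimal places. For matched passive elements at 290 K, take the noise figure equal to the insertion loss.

1.98 dB

Convert to linear (a loss of L dB is a gain of −L dB): F_i = 10^(NF_i/10), G_i = 10^(G_i,dB/10)
  Stage 1: F_1 = 10^(1.89/10) = 1.545, G_1 = 10^(14.8/10) = 30.20
  Stage 2: F_2 = 10^(2.89/10) = 1.945, G_2 = 10^(−2.89/10) = 0.5140
Friis cascade:
  F = 1.545 + (1.945 − 1)/30.20 = 1.577
NF = 10 log₁₀(1.577) = 1.98 dB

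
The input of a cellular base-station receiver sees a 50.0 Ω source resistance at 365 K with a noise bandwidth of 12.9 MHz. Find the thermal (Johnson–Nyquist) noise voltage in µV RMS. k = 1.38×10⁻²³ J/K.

V_n = √(4kTRB)
4kTRB = 4 × 1.38×10⁻²³ × 365 × 5.00×10¹ × 1.29×10⁷ = 1.30×10⁻¹¹ V²
V_n = √(1.30×10⁻¹¹) = 3.60×10⁻⁶ V = 3.60 µV

3.60 µV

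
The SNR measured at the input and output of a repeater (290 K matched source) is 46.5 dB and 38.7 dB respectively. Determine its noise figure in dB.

NF (dB) = SNR_in(dB) − SNR_out(dB) when the source is at T₀
NF = 46.5 − 38.7 = 7.8 dB

7.8 dB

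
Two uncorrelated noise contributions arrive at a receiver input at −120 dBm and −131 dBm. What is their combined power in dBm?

−119.7 dBm

Convert to linear, add, convert back:
P₁ = 1.00×10⁻¹⁵ W, P₂ = 7.94×10⁻¹⁷ W
P_tot = 1.08×10⁻¹⁵ W → 10 log₁₀(P_tot / 10⁻³) = −119.7 dBm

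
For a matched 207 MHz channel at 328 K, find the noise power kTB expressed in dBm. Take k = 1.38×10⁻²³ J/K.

−90.3 dBm

P_n = kTB = 1.38×10⁻²³ × 328 × 2.07×10⁸ = 9.37×10⁻¹³ W
In dBm: 10 log₁₀(9.37×10⁻¹³ / 10⁻³) = −90.3 dBm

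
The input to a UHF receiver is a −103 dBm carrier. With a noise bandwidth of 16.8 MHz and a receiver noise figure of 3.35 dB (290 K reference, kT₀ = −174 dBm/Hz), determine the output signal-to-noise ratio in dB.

Noise floor: N = −174 + 10 log₁₀(B) + NF
10 log₁₀(1.68×10⁷) = 72.25 dB
N = −174 + 72.25 + 3.35 = −98.40 dBm
SNR = P_sig − N = −103 − (−98.40) = −4.60 dB → −4.6 dB

−4.6 dB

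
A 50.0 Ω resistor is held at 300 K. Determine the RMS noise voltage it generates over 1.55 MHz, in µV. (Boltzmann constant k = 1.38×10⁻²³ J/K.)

1.13 µV

V_n = √(4kTRB)
4kTRB = 4 × 1.38×10⁻²³ × 300 × 5.00×10¹ × 1.55×10⁶ = 1.28×10⁻¹² V²
V_n = √(1.28×10⁻¹²) = 1.13×10⁻⁶ V = 1.13 µV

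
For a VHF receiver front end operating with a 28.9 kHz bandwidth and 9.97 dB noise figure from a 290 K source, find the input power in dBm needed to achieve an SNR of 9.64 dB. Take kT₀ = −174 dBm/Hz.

Sensitivity = −174 + 10 log₁₀(B) + NF + SNR_min
= −174 + 44.61 + 9.97 + 9.64
= −109.78 dBm → −109.8 dBm

−109.8 dBm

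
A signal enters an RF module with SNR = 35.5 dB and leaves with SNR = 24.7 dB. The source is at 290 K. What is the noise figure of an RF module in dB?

NF (dB) = SNR_in(dB) − SNR_out(dB) when the source is at T₀
NF = 35.5 − 24.7 = 10.8 dB

10.8 dB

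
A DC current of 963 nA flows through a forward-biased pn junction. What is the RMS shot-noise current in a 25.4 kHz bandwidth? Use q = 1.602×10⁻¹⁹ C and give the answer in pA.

I_n = √(2qI·B)
2qI·B = 2 × 1.602×10⁻¹⁹ × 9.63×10⁻⁷ × 2.54×10⁴ = 7.84×10⁻²¹ A²
I_n = √(7.84×10⁻²¹) = 8.85×10⁻¹¹ A = 88.5 pA

88.5 pA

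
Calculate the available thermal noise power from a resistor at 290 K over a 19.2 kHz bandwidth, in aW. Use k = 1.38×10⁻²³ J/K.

76.8 aW

P_n = kTB = 1.38×10⁻²³ × 290 × 1.92×10⁴ = 7.68×10⁻¹⁷ W = 76.8 aW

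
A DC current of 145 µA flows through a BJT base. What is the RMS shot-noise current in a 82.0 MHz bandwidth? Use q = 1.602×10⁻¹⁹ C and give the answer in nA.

I_n = √(2qI·B)
2qI·B = 2 × 1.602×10⁻¹⁹ × 1.45×10⁻⁴ × 8.20×10⁷ = 3.81×10⁻¹⁵ A²
I_n = √(3.81×10⁻¹⁵) = 6.17×10⁻⁸ A = 61.7 nA

61.7 nA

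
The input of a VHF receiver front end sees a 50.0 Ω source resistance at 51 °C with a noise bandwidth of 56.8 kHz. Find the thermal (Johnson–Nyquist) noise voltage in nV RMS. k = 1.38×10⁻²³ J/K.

T = 51 °C + 273.15 = 324.15 K
V_n = √(4kTRB)
4kTRB = 4 × 1.38×10⁻²³ × 324.15 × 5.00×10¹ × 5.68×10⁴ = 5.08×10⁻¹⁴ V²
V_n = √(5.08×10⁻¹⁴) = 2.25×10⁻⁷ V = 225 nV

225 nV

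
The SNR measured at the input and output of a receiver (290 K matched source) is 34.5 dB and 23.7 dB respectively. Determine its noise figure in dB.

10.8 dB

NF (dB) = SNR_in(dB) − SNR_out(dB) when the source is at T₀
NF = 34.5 − 23.7 = 10.8 dB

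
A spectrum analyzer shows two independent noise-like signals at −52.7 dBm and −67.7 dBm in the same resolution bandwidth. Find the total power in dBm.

Convert to linear, add, convert back:
P₁ = 5.37×10⁻⁹ W, P₂ = 1.70×10⁻¹⁰ W
P_tot = 5.54×10⁻⁹ W → 10 log₁₀(P_tot / 10⁻³) = −52.6 dBm

−52.6 dBm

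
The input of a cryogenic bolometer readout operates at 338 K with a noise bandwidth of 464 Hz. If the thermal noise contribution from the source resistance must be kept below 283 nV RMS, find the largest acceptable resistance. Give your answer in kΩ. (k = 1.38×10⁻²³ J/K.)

9.25 kΩ

Johnson–Nyquist: V_n = √(4kTRB) ⇒ R = V_n² / (4kTB)
4kTB = 4 × 1.38×10⁻²³ × 338 × 4.64×10² = 8.66×10⁻¹⁸
R = (2.83×10⁻⁷)² / 8.66×10⁻¹⁸ = 9.25×10³ Ω = 9.25 kΩ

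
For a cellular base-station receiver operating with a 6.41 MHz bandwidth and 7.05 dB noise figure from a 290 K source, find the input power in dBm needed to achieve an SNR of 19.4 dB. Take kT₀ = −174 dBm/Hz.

−79.5 dBm

Sensitivity = −174 + 10 log₁₀(B) + NF + SNR_min
= −174 + 68.07 + 7.05 + 19.4
= −79.48 dBm → −79.5 dBm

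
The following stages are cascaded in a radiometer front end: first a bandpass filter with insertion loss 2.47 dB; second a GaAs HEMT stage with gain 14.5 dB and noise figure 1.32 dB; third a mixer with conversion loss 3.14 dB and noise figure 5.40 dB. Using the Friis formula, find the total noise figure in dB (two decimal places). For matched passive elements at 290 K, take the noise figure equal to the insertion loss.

Convert to linear (a loss of L dB is a gain of −L dB): F_i = 10^(NF_i/10), G_i = 10^(G_i,dB/10)
  Stage 1: F_1 = 10^(2.47/10) = 1.766, G_1 = 10^(−2.47/10) = 0.5662
  Stage 2: F_2 = 10^(1.32/10) = 1.355, G_2 = 10^(14.5/10) = 28.18
  Stage 3: F_3 = 10^(5.40/10) = 3.467, G_3 = 10^(−3.14/10) = 0.4853
Friis cascade:
  F = 1.766 + (1.355 − 1)/0.5662 + (3.467 − 1)/15.96 = 2.548
NF = 10 log₁₀(2.548) = 4.06 dB

4.06 dB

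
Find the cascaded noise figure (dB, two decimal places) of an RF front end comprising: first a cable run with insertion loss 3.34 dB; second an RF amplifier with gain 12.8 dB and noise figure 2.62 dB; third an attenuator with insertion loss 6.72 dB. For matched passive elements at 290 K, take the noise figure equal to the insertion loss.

Convert to linear (a loss of L dB is a gain of −L dB): F_i = 10^(NF_i/10), G_i = 10^(G_i,dB/10)
  Stage 1: F_1 = 10^(3.34/10) = 2.158, G_1 = 10^(−3.34/10) = 0.4634
  Stage 2: F_2 = 10^(2.62/10) = 1.828, G_2 = 10^(12.8/10) = 19.05
  Stage 3: F_3 = 10^(6.72/10) = 4.699, G_3 = 10^(−6.72/10) = 0.2128
Friis cascade:
  F = 2.158 + (1.828 − 1)/0.4634 + (4.699 − 1)/8.831 = 4.363
NF = 10 log₁₀(4.363) = 6.40 dB

6.40 dB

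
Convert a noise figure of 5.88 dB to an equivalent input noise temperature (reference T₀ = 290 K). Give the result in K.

833 K

F = 10^(5.88/10) = 3.87258
T_e = (F − 1)·T₀ = (3.87258 − 1) × 290 = 833 K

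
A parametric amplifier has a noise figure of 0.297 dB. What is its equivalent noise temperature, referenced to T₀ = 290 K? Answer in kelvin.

20.5 K

F = 10^(0.297/10) = 1.07078
T_e = (F − 1)·T₀ = (1.07078 − 1) × 290 = 20.5 K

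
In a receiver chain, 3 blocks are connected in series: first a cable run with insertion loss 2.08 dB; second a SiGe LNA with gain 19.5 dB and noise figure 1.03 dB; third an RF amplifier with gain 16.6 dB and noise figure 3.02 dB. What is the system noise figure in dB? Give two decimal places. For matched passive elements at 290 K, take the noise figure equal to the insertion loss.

3.15 dB

Convert to linear (a loss of L dB is a gain of −L dB): F_i = 10^(NF_i/10), G_i = 10^(G_i,dB/10)
  Stage 1: F_1 = 10^(2.08/10) = 1.614, G_1 = 10^(−2.08/10) = 0.6194
  Stage 2: F_2 = 10^(1.03/10) = 1.268, G_2 = 10^(19.5/10) = 89.13
  Stage 3: F_3 = 10^(3.02/10) = 2.004, G_3 = 10^(16.6/10) = 45.71
Friis cascade:
  F = 1.614 + (1.268 − 1)/0.6194 + (2.004 − 1)/55.21 = 2.065
NF = 10 log₁₀(2.065) = 3.15 dB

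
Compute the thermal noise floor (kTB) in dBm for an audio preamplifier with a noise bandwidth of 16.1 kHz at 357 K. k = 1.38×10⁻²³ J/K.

−131.0 dBm

P_n = kTB = 1.38×10⁻²³ × 357 × 1.61×10⁴ = 7.93×10⁻¹⁷ W
In dBm: 10 log₁₀(7.93×10⁻¹⁷ / 10⁻³) = −131.0 dBm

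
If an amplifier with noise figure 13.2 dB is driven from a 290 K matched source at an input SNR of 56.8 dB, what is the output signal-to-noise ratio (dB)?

43.6 dB

By definition F = SNR_in/SNR_out, so in dB: SNR_out = SNR_in − NF
SNR_out = 56.8 − 13.2 = 43.6 dB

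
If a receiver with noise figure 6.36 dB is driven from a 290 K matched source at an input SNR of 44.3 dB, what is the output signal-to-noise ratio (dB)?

By definition F = SNR_in/SNR_out, so in dB: SNR_out = SNR_in − NF
SNR_out = 44.3 − 6.36 = 37.94 dB

37.94 dB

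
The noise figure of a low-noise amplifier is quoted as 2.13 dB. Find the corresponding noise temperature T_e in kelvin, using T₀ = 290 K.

184 K

F = 10^(2.13/10) = 1.63305
T_e = (F − 1)·T₀ = (1.63305 − 1) × 290 = 184 K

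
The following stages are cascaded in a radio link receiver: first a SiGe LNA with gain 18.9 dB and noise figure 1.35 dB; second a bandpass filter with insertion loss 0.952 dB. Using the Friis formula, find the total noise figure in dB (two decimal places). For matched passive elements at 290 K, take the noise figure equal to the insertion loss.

Convert to linear (a loss of L dB is a gain of −L dB): F_i = 10^(NF_i/10), G_i = 10^(G_i,dB/10)
  Stage 1: F_1 = 10^(1.35/10) = 1.365, G_1 = 10^(18.9/10) = 77.62
  Stage 2: F_2 = 10^(0.952/10) = 1.245, G_2 = 10^(−0.952/10) = 0.8032
Friis cascade:
  F = 1.365 + (1.245 − 1)/77.62 = 1.368
NF = 10 log₁₀(1.368) = 1.36 dB

1.36 dB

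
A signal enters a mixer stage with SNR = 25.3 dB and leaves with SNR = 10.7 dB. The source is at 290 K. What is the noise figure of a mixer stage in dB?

NF (dB) = SNR_in(dB) − SNR_out(dB) when the source is at T₀
NF = 25.3 − 10.7 = 14.6 dB

14.6 dB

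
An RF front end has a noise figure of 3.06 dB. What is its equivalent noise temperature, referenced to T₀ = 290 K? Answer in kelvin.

F = 10^(3.06/10) = 2.02302
T_e = (F − 1)·T₀ = (2.02302 − 1) × 290 = 297 K

297 K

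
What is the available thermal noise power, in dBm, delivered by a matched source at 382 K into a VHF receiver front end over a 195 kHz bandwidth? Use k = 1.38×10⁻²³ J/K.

−119.9 dBm

P_n = kTB = 1.38×10⁻²³ × 382 × 1.95×10⁵ = 1.03×10⁻¹⁵ W
In dBm: 10 log₁₀(1.03×10⁻¹⁵ / 10⁻³) = −119.9 dBm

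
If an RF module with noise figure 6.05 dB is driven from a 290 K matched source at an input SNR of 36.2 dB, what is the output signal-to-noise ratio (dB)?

By definition F = SNR_in/SNR_out, so in dB: SNR_out = SNR_in − NF
SNR_out = 36.2 − 6.05 = 30.15 dB

30.15 dB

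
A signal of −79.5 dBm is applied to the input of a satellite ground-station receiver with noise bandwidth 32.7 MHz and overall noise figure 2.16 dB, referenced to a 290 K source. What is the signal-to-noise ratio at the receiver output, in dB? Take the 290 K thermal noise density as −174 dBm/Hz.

17.2 dB

Noise floor: N = −174 + 10 log₁₀(B) + NF
10 log₁₀(3.27×10⁷) = 75.15 dB
N = −174 + 75.15 + 2.16 = −96.69 dBm
SNR = P_sig − N = −79.5 − (−96.69) = 17.19 dB → 17.2 dB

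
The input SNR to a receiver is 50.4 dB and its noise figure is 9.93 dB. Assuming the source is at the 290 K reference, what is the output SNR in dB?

By definition F = SNR_in/SNR_out, so in dB: SNR_out = SNR_in − NF
SNR_out = 50.4 − 9.93 = 40.47 dB

40.47 dB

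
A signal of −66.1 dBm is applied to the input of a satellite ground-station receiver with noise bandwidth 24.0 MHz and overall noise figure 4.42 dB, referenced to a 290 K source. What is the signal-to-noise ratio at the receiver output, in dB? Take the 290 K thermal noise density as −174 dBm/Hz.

Noise floor: N = −174 + 10 log₁₀(B) + NF
10 log₁₀(2.40×10⁷) = 73.8 dB
N = −174 + 73.8 + 4.42 = −95.78 dBm
SNR = P_sig − N = −66.1 − (−95.78) = 29.68 dB → 29.7 dB

29.7 dB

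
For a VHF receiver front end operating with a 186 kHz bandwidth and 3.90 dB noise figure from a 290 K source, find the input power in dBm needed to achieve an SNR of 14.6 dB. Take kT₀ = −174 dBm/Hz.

−102.8 dBm

Sensitivity = −174 + 10 log₁₀(B) + NF + SNR_min
= −174 + 52.7 + 3.90 + 14.6
= −102.80 dBm → −102.8 dBm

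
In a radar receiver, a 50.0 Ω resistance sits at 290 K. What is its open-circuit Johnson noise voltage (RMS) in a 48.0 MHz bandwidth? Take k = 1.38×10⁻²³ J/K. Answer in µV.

6.20 µV

V_n = √(4kTRB)
4kTRB = 4 × 1.38×10⁻²³ × 290 × 5.00×10¹ × 4.80×10⁷ = 3.84×10⁻¹¹ V²
V_n = √(3.84×10⁻¹¹) = 6.20×10⁻⁶ V = 6.20 µV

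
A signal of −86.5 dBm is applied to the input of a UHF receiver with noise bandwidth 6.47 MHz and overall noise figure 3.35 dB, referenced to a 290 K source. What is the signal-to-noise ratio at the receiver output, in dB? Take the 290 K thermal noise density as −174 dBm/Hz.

16.0 dB

Noise floor: N = −174 + 10 log₁₀(B) + NF
10 log₁₀(6.47×10⁶) = 68.11 dB
N = −174 + 68.11 + 3.35 = −102.54 dBm
SNR = P_sig − N = −86.5 − (−102.54) = 16.04 dB → 16.0 dB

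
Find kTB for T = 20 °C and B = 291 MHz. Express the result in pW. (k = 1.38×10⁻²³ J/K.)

T = 20 °C + 273.15 = 293.15 K
P_n = kTB = 1.38×10⁻²³ × 293.15 × 2.91×10⁸ = 1.18×10⁻¹² W = 1.18 pW

1.18 pW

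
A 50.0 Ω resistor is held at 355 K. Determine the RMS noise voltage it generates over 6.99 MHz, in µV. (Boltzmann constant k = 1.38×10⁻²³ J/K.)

2.62 µV

V_n = √(4kTRB)
4kTRB = 4 × 1.38×10⁻²³ × 355 × 5.00×10¹ × 6.99×10⁶ = 6.85×10⁻¹² V²
V_n = √(6.85×10⁻¹²) = 2.62×10⁻⁶ V = 2.62 µV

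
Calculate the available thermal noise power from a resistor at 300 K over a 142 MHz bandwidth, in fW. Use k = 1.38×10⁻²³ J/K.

588 fW

P_n = kTB = 1.38×10⁻²³ × 300 × 1.42×10⁸ = 5.88×10⁻¹³ W = 588 fW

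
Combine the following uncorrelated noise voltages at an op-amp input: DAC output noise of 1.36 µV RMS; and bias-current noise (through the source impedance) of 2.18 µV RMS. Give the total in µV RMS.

Uncorrelated sources add in power (mean-square): V_tot = √(ΣV_i²)
V_tot = √[(1.36×10⁻⁶)² + (2.18×10⁻⁶)²] = 2.57×10⁻⁶ V = 2.57 µV

2.57 µV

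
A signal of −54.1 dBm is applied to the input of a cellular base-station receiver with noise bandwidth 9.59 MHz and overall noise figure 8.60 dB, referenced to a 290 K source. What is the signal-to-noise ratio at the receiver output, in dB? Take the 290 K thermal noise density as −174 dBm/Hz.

Noise floor: N = −174 + 10 log₁₀(B) + NF
10 log₁₀(9.59×10⁶) = 69.82 dB
N = −174 + 69.82 + 8.60 = −95.58 dBm
SNR = P_sig − N = −54.1 − (−95.58) = 41.48 dB → 41.5 dB

41.5 dB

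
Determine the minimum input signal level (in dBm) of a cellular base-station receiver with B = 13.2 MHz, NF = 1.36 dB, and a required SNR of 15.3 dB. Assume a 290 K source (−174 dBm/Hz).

Sensitivity = −174 + 10 log₁₀(B) + NF + SNR_min
= −174 + 71.21 + 1.36 + 15.3
= −86.13 dBm → −86.1 dBm

−86.1 dBm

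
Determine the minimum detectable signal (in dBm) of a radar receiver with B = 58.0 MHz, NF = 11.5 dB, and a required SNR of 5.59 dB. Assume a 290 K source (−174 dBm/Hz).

Sensitivity = −174 + 10 log₁₀(B) + NF + SNR_min
= −174 + 77.63 + 11.5 + 5.59
= −79.28 dBm → −79.3 dBm

−79.3 dBm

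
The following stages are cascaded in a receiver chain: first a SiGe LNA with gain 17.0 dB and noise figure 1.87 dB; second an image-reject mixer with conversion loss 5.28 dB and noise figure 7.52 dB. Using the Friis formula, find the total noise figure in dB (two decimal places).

2.12 dB

Convert to linear (a loss of L dB is a gain of −L dB): F_i = 10^(NF_i/10), G_i = 10^(G_i,dB/10)
  Stage 1: F_1 = 10^(1.87/10) = 1.538, G_1 = 10^(17.0/10) = 50.12
  Stage 2: F_2 = 10^(7.52/10) = 5.649, G_2 = 10^(−5.28/10) = 0.2965
Friis cascade:
  F = 1.538 + (5.649 − 1)/50.12 = 1.631
NF = 10 log₁₀(1.631) = 2.12 dB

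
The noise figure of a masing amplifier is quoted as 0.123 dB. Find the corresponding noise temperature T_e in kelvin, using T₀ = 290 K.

8.33 K

F = 10^(0.123/10) = 1.02873
T_e = (F − 1)·T₀ = (1.02873 − 1) × 290 = 8.33 K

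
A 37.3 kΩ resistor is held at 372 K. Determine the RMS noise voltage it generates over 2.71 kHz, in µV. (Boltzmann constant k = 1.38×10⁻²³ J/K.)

V_n = √(4kTRB)
4kTRB = 4 × 1.38×10⁻²³ × 372 × 3.73×10⁴ × 2.71×10³ = 2.08×10⁻¹² V²
V_n = √(2.08×10⁻¹²) = 1.44×10⁻⁶ V = 1.44 µV

1.44 µV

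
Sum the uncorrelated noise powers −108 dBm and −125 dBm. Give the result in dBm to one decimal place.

Convert to linear, add, convert back:
P₁ = 1.58×10⁻¹⁴ W, P₂ = 3.16×10⁻¹⁶ W
P_tot = 1.62×10⁻¹⁴ W → 10 log₁₀(P_tot / 10⁻³) = −107.9 dBm

−107.9 dBm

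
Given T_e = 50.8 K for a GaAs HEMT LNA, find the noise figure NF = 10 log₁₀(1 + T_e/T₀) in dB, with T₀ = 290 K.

F = 1 + T_e/T₀ = 1 + 50.8/290 = 1.17517
NF = 10 log₁₀(1.17517) = 0.701 dB

0.701 dB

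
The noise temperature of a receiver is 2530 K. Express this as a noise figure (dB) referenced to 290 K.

F = 1 + T_e/T₀ = 1 + 2530/290 = 9.72414
NF = 10 log₁₀(9.72414) = 9.88 dB

9.88 dB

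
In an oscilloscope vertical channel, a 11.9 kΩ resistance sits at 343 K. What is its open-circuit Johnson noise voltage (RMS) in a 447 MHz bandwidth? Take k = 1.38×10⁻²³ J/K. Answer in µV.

317 µV

V_n = √(4kTRB)
4kTRB = 4 × 1.38×10⁻²³ × 343 × 1.19×10⁴ × 4.47×10⁸ = 1.01×10⁻⁷ V²
V_n = √(1.01×10⁻⁷) = 3.17×10⁻⁴ V = 317 µV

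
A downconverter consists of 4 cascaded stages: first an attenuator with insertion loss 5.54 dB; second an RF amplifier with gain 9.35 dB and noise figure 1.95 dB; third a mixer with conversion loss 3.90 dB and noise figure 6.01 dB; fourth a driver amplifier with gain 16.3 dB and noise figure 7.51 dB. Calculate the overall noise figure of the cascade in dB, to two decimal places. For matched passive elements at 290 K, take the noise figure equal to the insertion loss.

Convert to linear (a loss of L dB is a gain of −L dB): F_i = 10^(NF_i/10), G_i = 10^(G_i,dB/10)
  Stage 1: F_1 = 10^(5.54/10) = 3.581, G_1 = 10^(−5.54/10) = 0.2793
  Stage 2: F_2 = 10^(1.95/10) = 1.567, G_2 = 10^(9.35/10) = 8.610
  Stage 3: F_3 = 10^(6.01/10) = 3.990, G_3 = 10^(−3.90/10) = 0.4074
  Stage 4: F_4 = 10^(7.51/10) = 5.636, G_4 = 10^(16.3/10) = 42.66
Friis cascade:
  F = 3.581 + (1.567 − 1)/0.2793 + (3.990 − 1)/2.404 + (5.636 − 1)/0.9795 = 11.59
NF = 10 log₁₀(11.59) = 10.64 dB

10.64 dB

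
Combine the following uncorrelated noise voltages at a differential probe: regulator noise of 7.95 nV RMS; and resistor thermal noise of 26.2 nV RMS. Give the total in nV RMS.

27.4 nV

Uncorrelated sources add in power (mean-square): V_tot = √(ΣV_i²)
V_tot = √[(7.95×10⁻⁹)² + (2.62×10⁻⁸)²] = 2.74×10⁻⁸ V = 27.4 nV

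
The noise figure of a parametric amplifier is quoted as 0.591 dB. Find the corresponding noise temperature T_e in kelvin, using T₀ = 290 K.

F = 10^(0.591/10) = 1.14578
T_e = (F − 1)·T₀ = (1.14578 − 1) × 290 = 42.3 K

42.3 K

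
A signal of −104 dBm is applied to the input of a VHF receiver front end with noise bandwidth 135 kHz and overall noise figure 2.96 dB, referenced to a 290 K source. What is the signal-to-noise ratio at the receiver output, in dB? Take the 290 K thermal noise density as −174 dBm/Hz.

Noise floor: N = −174 + 10 log₁₀(B) + NF
10 log₁₀(1.35×10⁵) = 51.3 dB
N = −174 + 51.3 + 2.96 = −119.74 dBm
SNR = P_sig − N = −104 − (−119.74) = 15.74 dB → 15.7 dB

15.7 dB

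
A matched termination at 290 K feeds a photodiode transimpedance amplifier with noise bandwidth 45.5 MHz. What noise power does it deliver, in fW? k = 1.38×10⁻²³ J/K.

182 fW

P_n = kTB = 1.38×10⁻²³ × 290 × 4.55×10⁷ = 1.82×10⁻¹³ W = 182 fW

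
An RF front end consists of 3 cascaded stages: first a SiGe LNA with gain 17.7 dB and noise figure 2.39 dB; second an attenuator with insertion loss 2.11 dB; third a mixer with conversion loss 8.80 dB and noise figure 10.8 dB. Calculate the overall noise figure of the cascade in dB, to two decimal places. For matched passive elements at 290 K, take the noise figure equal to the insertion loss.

Convert to linear (a loss of L dB is a gain of −L dB): F_i = 10^(NF_i/10), G_i = 10^(G_i,dB/10)
  Stage 1: F_1 = 10^(2.39/10) = 1.734, G_1 = 10^(17.7/10) = 58.88
  Stage 2: F_2 = 10^(2.11/10) = 1.626, G_2 = 10^(−2.11/10) = 0.6152
  Stage 3: F_3 = 10^(10.8/10) = 12.02, G_3 = 10^(−8.80/10) = 0.1318
Friis cascade:
  F = 1.734 + (1.626 − 1)/58.88 + (12.02 − 1)/36.22 = 2.049
NF = 10 log₁₀(2.049) = 3.11 dB

3.11 dB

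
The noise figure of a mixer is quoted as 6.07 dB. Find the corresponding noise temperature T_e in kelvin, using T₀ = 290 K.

F = 10^(6.07/10) = 4.04576
T_e = (F − 1)·T₀ = (4.04576 − 1) × 290 = 883 K

883 K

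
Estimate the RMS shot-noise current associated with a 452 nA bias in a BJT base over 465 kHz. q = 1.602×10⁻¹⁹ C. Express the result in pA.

I_n = √(2qI·B)
2qI·B = 2 × 1.602×10⁻¹⁹ × 4.52×10⁻⁷ × 4.65×10⁵ = 6.73×10⁻²⁰ A²
I_n = √(6.73×10⁻²⁰) = 2.60×10⁻¹⁰ A = 260 pA

260 pA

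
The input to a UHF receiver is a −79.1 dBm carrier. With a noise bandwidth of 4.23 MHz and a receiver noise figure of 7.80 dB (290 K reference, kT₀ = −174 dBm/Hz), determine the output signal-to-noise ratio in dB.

20.8 dB

Noise floor: N = −174 + 10 log₁₀(B) + NF
10 log₁₀(4.23×10⁶) = 66.26 dB
N = −174 + 66.26 + 7.80 = −99.94 dBm
SNR = P_sig − N = −79.1 − (−99.94) = 20.84 dB → 20.8 dB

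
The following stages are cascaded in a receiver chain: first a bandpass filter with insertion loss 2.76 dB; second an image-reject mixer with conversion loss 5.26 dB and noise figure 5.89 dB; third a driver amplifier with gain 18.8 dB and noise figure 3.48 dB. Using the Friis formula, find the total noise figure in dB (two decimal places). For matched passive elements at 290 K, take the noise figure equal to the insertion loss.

11.79 dB

Convert to linear (a loss of L dB is a gain of −L dB): F_i = 10^(NF_i/10), G_i = 10^(G_i,dB/10)
  Stage 1: F_1 = 10^(2.76/10) = 1.888, G_1 = 10^(−2.76/10) = 0.5297
  Stage 2: F_2 = 10^(5.89/10) = 3.882, G_2 = 10^(−5.26/10) = 0.2979
  Stage 3: F_3 = 10^(3.48/10) = 2.228, G_3 = 10^(18.8/10) = 75.86
Friis cascade:
  F = 1.888 + (3.882 − 1)/0.5297 + (2.228 − 1)/0.1578 = 15.11
NF = 10 log₁₀(15.11) = 11.79 dB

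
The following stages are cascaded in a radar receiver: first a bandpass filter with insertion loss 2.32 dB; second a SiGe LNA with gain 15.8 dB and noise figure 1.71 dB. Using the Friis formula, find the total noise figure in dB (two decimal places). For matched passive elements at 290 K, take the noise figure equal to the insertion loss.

Convert to linear (a loss of L dB is a gain of −L dB): F_i = 10^(NF_i/10), G_i = 10^(G_i,dB/10)
  Stage 1: F_1 = 10^(2.32/10) = 1.706, G_1 = 10^(−2.32/10) = 0.5861
  Stage 2: F_2 = 10^(1.71/10) = 1.483, G_2 = 10^(15.8/10) = 38.02
Friis cascade:
  F = 1.706 + (1.483 − 1)/0.5861 = 2.529
NF = 10 log₁₀(2.529) = 4.03 dB

4.03 dB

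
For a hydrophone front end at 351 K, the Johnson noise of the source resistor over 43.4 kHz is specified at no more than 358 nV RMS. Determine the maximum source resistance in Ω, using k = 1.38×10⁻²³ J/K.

152 Ω

Johnson–Nyquist: V_n = √(4kTRB) ⇒ R = V_n² / (4kTB)
4kTB = 4 × 1.38×10⁻²³ × 351 × 4.34×10⁴ = 8.41×10⁻¹⁶
R = (3.58×10⁻⁷)² / 8.41×10⁻¹⁶ = 1.52×10² Ω = 152 Ω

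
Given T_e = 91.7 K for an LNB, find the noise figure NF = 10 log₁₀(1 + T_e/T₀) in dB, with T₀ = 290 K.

1.19 dB

F = 1 + T_e/T₀ = 1 + 91.7/290 = 1.31621
NF = 10 log₁₀(1.31621) = 1.19 dB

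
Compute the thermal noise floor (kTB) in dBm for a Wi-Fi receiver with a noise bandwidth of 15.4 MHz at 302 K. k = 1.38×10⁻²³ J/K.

P_n = kTB = 1.38×10⁻²³ × 302 × 1.54×10⁷ = 6.42×10⁻¹⁴ W
In dBm: 10 log₁₀(6.42×10⁻¹⁴ / 10⁻³) = −101.9 dBm

−101.9 dBm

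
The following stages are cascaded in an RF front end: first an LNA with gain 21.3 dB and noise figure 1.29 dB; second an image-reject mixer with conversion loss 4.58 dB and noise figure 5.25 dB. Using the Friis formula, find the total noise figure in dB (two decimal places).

Convert to linear (a loss of L dB is a gain of −L dB): F_i = 10^(NF_i/10), G_i = 10^(G_i,dB/10)
  Stage 1: F_1 = 10^(1.29/10) = 1.346, G_1 = 10^(21.3/10) = 134.9
  Stage 2: F_2 = 10^(5.25/10) = 3.350, G_2 = 10^(−4.58/10) = 0.3483
Friis cascade:
  F = 1.346 + (3.350 − 1)/134.9 = 1.363
NF = 10 log₁₀(1.363) = 1.35 dB

1.35 dB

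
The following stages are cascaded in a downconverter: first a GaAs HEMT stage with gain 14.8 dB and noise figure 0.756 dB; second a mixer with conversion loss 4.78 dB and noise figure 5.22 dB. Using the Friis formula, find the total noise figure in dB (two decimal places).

Convert to linear (a loss of L dB is a gain of −L dB): F_i = 10^(NF_i/10), G_i = 10^(G_i,dB/10)
  Stage 1: F_1 = 10^(0.756/10) = 1.190, G_1 = 10^(14.8/10) = 30.20
  Stage 2: F_2 = 10^(5.22/10) = 3.327, G_2 = 10^(−4.78/10) = 0.3327
Friis cascade:
  F = 1.190 + (3.327 − 1)/30.20 = 1.267
NF = 10 log₁₀(1.267) = 1.03 dB

1.03 dB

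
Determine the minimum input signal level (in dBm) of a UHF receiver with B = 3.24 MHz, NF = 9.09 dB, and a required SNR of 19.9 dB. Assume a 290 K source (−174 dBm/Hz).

Sensitivity = −174 + 10 log₁₀(B) + NF + SNR_min
= −174 + 65.11 + 9.09 + 19.9
= −79.90 dBm → −79.9 dBm

−79.9 dBm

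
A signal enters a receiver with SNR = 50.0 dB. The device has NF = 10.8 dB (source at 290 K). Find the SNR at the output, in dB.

39.2 dB

By definition F = SNR_in/SNR_out, so in dB: SNR_out = SNR_in − NF
SNR_out = 50.0 − 10.8 = 39.2 dB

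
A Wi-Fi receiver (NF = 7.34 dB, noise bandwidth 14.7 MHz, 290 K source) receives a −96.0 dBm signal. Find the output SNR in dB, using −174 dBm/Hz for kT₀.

Noise floor: N = −174 + 10 log₁₀(B) + NF
10 log₁₀(1.47×10⁷) = 71.67 dB
N = −174 + 71.67 + 7.34 = −94.99 dBm
SNR = P_sig − N = −96.0 − (−94.99) = −1.01 dB → −1.0 dB

−1.0 dB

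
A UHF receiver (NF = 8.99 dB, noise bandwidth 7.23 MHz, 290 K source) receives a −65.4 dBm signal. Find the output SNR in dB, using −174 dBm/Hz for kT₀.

31.0 dB

Noise floor: N = −174 + 10 log₁₀(B) + NF
10 log₁₀(7.23×10⁶) = 68.59 dB
N = −174 + 68.59 + 8.99 = −96.42 dBm
SNR = P_sig − N = −65.4 − (−96.42) = 31.02 dB → 31.0 dB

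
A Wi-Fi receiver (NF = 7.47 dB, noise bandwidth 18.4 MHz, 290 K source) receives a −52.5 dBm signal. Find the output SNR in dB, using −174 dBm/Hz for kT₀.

41.4 dB

Noise floor: N = −174 + 10 log₁₀(B) + NF
10 log₁₀(1.84×10⁷) = 72.65 dB
N = −174 + 72.65 + 7.47 = −93.88 dBm
SNR = P_sig − N = −52.5 − (−93.88) = 41.38 dB → 41.4 dB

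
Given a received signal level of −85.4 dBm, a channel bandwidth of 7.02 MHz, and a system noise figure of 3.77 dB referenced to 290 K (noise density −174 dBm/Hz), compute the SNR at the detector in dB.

16.4 dB

Noise floor: N = −174 + 10 log₁₀(B) + NF
10 log₁₀(7.02×10⁶) = 68.46 dB
N = −174 + 68.46 + 3.77 = −101.77 dBm
SNR = P_sig − N = −85.4 − (−101.77) = 16.37 dB → 16.4 dB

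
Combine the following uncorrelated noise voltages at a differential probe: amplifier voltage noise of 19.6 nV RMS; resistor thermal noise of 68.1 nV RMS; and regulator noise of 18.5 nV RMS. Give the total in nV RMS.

Uncorrelated sources add in power (mean-square): V_tot = √(ΣV_i²)
V_tot = √[(1.96×10⁻⁸)² + (6.81×10⁻⁸)² + (1.85×10⁻⁸)²] = 7.32×10⁻⁸ V = 73.2 nV

73.2 nV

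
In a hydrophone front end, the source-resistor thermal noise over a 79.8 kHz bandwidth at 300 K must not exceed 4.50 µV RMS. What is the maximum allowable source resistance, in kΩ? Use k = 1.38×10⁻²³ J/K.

15.3 kΩ

Johnson–Nyquist: V_n = √(4kTRB) ⇒ R = V_n² / (4kTB)
4kTB = 4 × 1.38×10⁻²³ × 300 × 7.98×10⁴ = 1.32×10⁻¹⁵
R = (4.50×10⁻⁶)² / 1.32×10⁻¹⁵ = 1.53×10⁴ Ω = 15.3 kΩ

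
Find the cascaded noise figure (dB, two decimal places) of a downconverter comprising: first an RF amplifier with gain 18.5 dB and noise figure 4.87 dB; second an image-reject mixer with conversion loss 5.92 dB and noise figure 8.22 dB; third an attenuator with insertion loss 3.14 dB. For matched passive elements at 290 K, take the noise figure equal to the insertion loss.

Convert to linear (a loss of L dB is a gain of −L dB): F_i = 10^(NF_i/10), G_i = 10^(G_i,dB/10)
  Stage 1: F_1 = 10^(4.87/10) = 3.069, G_1 = 10^(18.5/10) = 70.79
  Stage 2: F_2 = 10^(8.22/10) = 6.637, G_2 = 10^(−5.92/10) = 0.2559
  Stage 3: F_3 = 10^(3.14/10) = 2.061, G_3 = 10^(−3.14/10) = 0.4853
Friis cascade:
  F = 3.069 + (6.637 − 1)/70.79 + (2.061 − 1)/18.11 = 3.207
NF = 10 log₁₀(3.207) = 5.06 dB

5.06 dB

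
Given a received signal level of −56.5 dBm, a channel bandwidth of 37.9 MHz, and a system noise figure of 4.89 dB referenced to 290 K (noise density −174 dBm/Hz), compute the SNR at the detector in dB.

Noise floor: N = −174 + 10 log₁₀(B) + NF
10 log₁₀(3.79×10⁷) = 75.79 dB
N = −174 + 75.79 + 4.89 = −93.32 dBm
SNR = P_sig − N = −56.5 − (−93.32) = 36.82 dB → 36.8 dB

36.8 dB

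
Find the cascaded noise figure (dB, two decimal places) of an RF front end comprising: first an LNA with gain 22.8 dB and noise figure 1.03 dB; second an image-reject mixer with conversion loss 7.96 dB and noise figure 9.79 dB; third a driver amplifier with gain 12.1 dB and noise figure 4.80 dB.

1.39 dB

Convert to linear (a loss of L dB is a gain of −L dB): F_i = 10^(NF_i/10), G_i = 10^(G_i,dB/10)
  Stage 1: F_1 = 10^(1.03/10) = 1.268, G_1 = 10^(22.8/10) = 190.5
  Stage 2: F_2 = 10^(9.79/10) = 9.528, G_2 = 10^(−7.96/10) = 0.1600
  Stage 3: F_3 = 10^(4.80/10) = 3.020, G_3 = 10^(12.1/10) = 16.22
Friis cascade:
  F = 1.268 + (9.528 − 1)/190.5 + (3.020 − 1)/30.48 = 1.379
NF = 10 log₁₀(1.379) = 1.39 dB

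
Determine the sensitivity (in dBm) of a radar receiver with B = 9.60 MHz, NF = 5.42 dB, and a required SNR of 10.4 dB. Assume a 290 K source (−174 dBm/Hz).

−88.4 dBm

Sensitivity = −174 + 10 log₁₀(B) + NF + SNR_min
= −174 + 69.82 + 5.42 + 10.4
= −88.36 dBm → −88.4 dBm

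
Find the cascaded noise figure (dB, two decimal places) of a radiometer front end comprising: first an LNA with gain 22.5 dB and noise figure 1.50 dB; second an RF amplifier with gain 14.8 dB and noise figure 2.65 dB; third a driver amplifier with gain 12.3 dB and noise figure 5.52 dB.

Convert to linear (a loss of L dB is a gain of −L dB): F_i = 10^(NF_i/10), G_i = 10^(G_i,dB/10)
  Stage 1: F_1 = 10^(1.50/10) = 1.413, G_1 = 10^(22.5/10) = 177.8
  Stage 2: F_2 = 10^(2.65/10) = 1.841, G_2 = 10^(14.8/10) = 30.20
  Stage 3: F_3 = 10^(5.52/10) = 3.565, G_3 = 10^(12.3/10) = 16.98
Friis cascade:
  F = 1.413 + (1.841 − 1)/177.8 + (3.565 − 1)/5370 = 1.418
NF = 10 log₁₀(1.418) = 1.52 dB

1.52 dB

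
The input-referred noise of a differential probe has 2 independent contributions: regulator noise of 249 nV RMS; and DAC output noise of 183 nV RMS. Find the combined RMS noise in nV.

Uncorrelated sources add in power (mean-square): V_tot = √(ΣV_i²)
V_tot = √[(2.49×10⁻⁷)² + (1.83×10⁻⁷)²] = 3.09×10⁻⁷ V = 309 nV

309 nV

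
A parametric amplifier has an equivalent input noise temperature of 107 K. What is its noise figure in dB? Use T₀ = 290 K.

1.36 dB

F = 1 + T_e/T₀ = 1 + 107/290 = 1.36897
NF = 10 log₁₀(1.36897) = 1.36 dB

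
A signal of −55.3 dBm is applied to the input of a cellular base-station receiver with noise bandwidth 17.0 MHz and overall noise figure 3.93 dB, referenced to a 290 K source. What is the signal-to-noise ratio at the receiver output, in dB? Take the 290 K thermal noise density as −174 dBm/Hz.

Noise floor: N = −174 + 10 log₁₀(B) + NF
10 log₁₀(1.70×10⁷) = 72.3 dB
N = −174 + 72.3 + 3.93 = −97.77 dBm
SNR = P_sig − N = −55.3 − (−97.77) = 42.47 dB → 42.5 dB

42.5 dB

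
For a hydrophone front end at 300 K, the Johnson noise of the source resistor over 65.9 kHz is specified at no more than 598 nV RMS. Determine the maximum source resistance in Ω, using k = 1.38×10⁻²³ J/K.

Johnson–Nyquist: V_n = √(4kTRB) ⇒ R = V_n² / (4kTB)
4kTB = 4 × 1.38×10⁻²³ × 300 × 6.59×10⁴ = 1.09×10⁻¹⁵
R = (5.98×10⁻⁷)² / 1.09×10⁻¹⁵ = 3.28×10² Ω = 328 Ω

328 Ω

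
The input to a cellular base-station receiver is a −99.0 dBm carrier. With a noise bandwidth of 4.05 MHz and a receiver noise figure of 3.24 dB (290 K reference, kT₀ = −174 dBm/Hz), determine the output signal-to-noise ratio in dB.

Noise floor: N = −174 + 10 log₁₀(B) + NF
10 log₁₀(4.05×10⁶) = 66.07 dB
N = −174 + 66.07 + 3.24 = −104.69 dBm
SNR = P_sig − N = −99.0 − (−104.69) = 5.69 dB → 5.7 dB

5.7 dB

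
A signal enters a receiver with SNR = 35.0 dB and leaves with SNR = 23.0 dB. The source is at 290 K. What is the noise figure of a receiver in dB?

NF (dB) = SNR_in(dB) − SNR_out(dB) when the source is at T₀
NF = 35.0 − 23.0 = 12.0 dB

12.0 dB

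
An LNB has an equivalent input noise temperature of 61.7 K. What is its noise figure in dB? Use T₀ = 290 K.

F = 1 + T_e/T₀ = 1 + 61.7/290 = 1.21276
NF = 10 log₁₀(1.21276) = 0.838 dB

0.838 dB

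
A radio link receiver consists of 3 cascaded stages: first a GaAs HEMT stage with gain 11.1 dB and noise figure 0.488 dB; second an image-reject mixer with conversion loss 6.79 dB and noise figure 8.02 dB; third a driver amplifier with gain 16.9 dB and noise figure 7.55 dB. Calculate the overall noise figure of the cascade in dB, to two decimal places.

5.15 dB

Convert to linear (a loss of L dB is a gain of −L dB): F_i = 10^(NF_i/10), G_i = 10^(G_i,dB/10)
  Stage 1: F_1 = 10^(0.488/10) = 1.119, G_1 = 10^(11.1/10) = 12.88
  Stage 2: F_2 = 10^(8.02/10) = 6.339, G_2 = 10^(−6.79/10) = 0.2094
  Stage 3: F_3 = 10^(7.55/10) = 5.689, G_3 = 10^(16.9/10) = 48.98
Friis cascade:
  F = 1.119 + (6.339 − 1)/12.88 + (5.689 − 1)/2.698 = 3.271
NF = 10 log₁₀(3.271) = 5.15 dB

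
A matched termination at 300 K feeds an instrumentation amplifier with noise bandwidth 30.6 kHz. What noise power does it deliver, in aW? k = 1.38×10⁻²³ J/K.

P_n = kTB = 1.38×10⁻²³ × 300 × 3.06×10⁴ = 1.27×10⁻¹⁶ W = 127 aW

127 aW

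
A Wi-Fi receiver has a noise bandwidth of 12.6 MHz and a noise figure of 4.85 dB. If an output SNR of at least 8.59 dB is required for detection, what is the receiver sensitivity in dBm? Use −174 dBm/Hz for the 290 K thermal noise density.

Sensitivity = −174 + 10 log₁₀(B) + NF + SNR_min
= −174 + 71 + 4.85 + 8.59
= −89.56 dBm → −89.6 dBm

−89.6 dBm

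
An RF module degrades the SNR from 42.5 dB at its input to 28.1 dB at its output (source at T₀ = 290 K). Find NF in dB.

14.4 dB

NF (dB) = SNR_in(dB) − SNR_out(dB) when the source is at T₀
NF = 42.5 − 28.1 = 14.4 dB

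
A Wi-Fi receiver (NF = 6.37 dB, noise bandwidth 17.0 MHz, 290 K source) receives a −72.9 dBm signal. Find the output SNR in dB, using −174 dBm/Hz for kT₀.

22.4 dB

Noise floor: N = −174 + 10 log₁₀(B) + NF
10 log₁₀(1.70×10⁷) = 72.3 dB
N = −174 + 72.3 + 6.37 = −95.33 dBm
SNR = P_sig − N = −72.9 − (−95.33) = 22.43 dB → 22.4 dB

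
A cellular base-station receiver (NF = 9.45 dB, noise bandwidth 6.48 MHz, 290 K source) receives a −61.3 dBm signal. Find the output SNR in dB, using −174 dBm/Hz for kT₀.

Noise floor: N = −174 + 10 log₁₀(B) + NF
10 log₁₀(6.48×10⁶) = 68.12 dB
N = −174 + 68.12 + 9.45 = −96.43 dBm
SNR = P_sig − N = −61.3 − (−96.43) = 35.13 dB → 35.1 dB

35.1 dB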